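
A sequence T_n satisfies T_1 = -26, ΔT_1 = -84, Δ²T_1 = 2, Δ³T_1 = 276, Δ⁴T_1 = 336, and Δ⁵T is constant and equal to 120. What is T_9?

Build the table forward from the leading diagonal:
D5: 120, 120, 120, 120, 120, 120, 120, 120, 120
D4: 336, 456, 576, 696, 816, 936, 1056, 1176, 1296
D3: 276, 612, 1068, 1644, 2340, 3156, 4092, 5148, 6324
D2: 2, 278, 890, 1958, 3602, 5942, 9098, 13190, 18338
D1: -84, -82, 196, 1086, 3044, 6646, 12588, 21686, 34876
T: -26, -110, -192, 4, 1090, 4134, 10780, 23368, 45054

45054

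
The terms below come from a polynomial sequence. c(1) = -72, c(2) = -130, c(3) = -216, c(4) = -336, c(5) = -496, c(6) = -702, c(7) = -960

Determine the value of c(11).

-2632

-58, -86, -120, -160, -206, -258
-28, -34, -40, -46, -52
-6, -6, -6, -6
Constant third difference = -6, so extend:
-52 − 6 = -58;  -258 − 58 = -316;  -960 − 316 = -1276
-58 − 6 = -64;  -316 − 64 = -380;  -1276 − 380 = -1656
-64 − 6 = -70;  -380 − 70 = -450;  -1656 − 450 = -2106
-70 − 6 = -76;  -450 − 76 = -526;  -2106 − 526 = -2632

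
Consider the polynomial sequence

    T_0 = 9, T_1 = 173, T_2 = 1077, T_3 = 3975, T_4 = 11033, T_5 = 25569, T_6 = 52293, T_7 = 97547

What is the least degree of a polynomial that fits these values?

Δ: 164, 904, 2898, 7058, 14536, 26724, 45254
Δ²: 740, 1994, 4160, 7478, 12188, 18530
Δ³: 1254, 2166, 3318, 4710, 6342
Δ⁴: 912, 1152, 1392, 1632
Δ⁵: 240, 240, 240
The fifth differences are constant, so the polynomial has degree 5.

5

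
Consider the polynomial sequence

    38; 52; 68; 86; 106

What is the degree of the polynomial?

2

First differences: 14, 16, 18, 20
Second differences: 2, 2, 2
The second differences are constant, so the polynomial has degree 2.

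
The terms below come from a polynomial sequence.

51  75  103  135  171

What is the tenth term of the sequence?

411

Δ: 24, 28, 32, 36
Δ²: 4, 4, 4
Second differences constant at 4.
36 + 4 = 40;  171 + 40 = 211
40 + 4 = 44;  211 + 44 = 255
44 + 4 = 48;  255 + 48 = 303
48 + 4 = 52;  303 + 52 = 355
52 + 4 = 56;  355 + 56 = 411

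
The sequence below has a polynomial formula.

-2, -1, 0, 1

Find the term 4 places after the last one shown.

1, 1, 1
First differences constant at 1.
1 + 1 = 2
2 + 1 = 3
3 + 1 = 4
4 + 1 = 5

5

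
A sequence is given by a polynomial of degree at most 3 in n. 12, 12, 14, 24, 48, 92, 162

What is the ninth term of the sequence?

0  2  10  24  44  70
2  8  14  20  26
6  6  6  6
The third differences are constant (6).
26 + 6 = 32;  70 + 32 = 102;  162 + 102 = 264
32 + 6 = 38;  102 + 38 = 140;  264 + 140 = 404

404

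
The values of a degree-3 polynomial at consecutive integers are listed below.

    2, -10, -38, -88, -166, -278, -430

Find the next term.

D1: -12, -28, -50, -78, -112, -152
D2: -16, -22, -28, -34, -40
D3: -6, -6, -6, -6
Constant third difference = -6, so extend:
-40 − 6 = -46;  -152 − 46 = -198;  -430 − 198 = -628

-628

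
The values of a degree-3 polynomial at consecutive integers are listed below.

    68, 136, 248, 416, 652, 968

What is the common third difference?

D1: 68, 112, 168, 236, 316
D2: 44, 56, 68, 80
D3: 12, 12, 12

12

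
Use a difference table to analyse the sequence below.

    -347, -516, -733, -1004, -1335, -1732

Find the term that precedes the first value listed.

-220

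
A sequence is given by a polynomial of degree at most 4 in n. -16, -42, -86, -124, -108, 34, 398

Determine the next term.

D1: -26, -44, -38, 16, 142, 364
D2: -18, 6, 54, 126, 222
D3: 24, 48, 72, 96
D4: 24, 24, 24
Constant fourth difference = 24, so extend:
96 + 24 = 120;  222 + 120 = 342;  364 + 342 = 706;  398 + 706 = 1104

1104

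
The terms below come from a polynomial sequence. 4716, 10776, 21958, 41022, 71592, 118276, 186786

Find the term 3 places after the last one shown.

599472

Δ: 6060, 11182, 19064, 30570, 46684, 68510
Δ²: 5122, 7882, 11506, 16114, 21826
Δ³: 2760, 3624, 4608, 5712
Δ⁴: 864, 984, 1104
Δ⁵: 120, 120
Fifth differences constant at 120.
1104 + 120 = 1224;  5712 + 1224 = 6936;  21826 + 6936 = 28762;  68510 + 28762 = 97272;  186786 + 97272 = 284058
1224 + 120 = 1344;  6936 + 1344 = 8280;  28762 + 8280 = 37042;  97272 + 37042 = 134314;  284058 + 134314 = 418372
1344 + 120 = 1464;  8280 + 1464 = 9744;  37042 + 9744 = 46786;  134314 + 46786 = 181100;  418372 + 181100 = 599472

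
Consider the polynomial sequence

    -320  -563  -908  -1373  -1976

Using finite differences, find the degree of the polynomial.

3

Δ: -243, -345, -465, -603
Δ²: -102, -120, -138
Δ³: -18, -18
The third differences are constant, so the polynomial has degree 3.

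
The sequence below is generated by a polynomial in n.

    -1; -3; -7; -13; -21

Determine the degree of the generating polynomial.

2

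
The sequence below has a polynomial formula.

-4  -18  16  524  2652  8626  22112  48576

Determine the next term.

D1: -14, 34, 508, 2128, 5974, 13486, 26464
D2: 48, 474, 1620, 3846, 7512, 12978
D3: 426, 1146, 2226, 3666, 5466
D4: 720, 1080, 1440, 1800
D5: 360, 360, 360
Constant fifth difference = 360, so extend:
1800 + 360 = 2160;  5466 + 2160 = 7626;  12978 + 7626 = 20604;  26464 + 20604 = 47068;  48576 + 47068 = 95644

95644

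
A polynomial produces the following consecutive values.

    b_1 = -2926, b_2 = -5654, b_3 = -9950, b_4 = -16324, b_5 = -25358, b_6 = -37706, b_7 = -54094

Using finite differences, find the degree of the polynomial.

4

Δ: -2728, -4296, -6374, -9034, -12348, -16388
Δ²: -1568, -2078, -2660, -3314, -4040
Δ³: -510, -582, -654, -726
Δ⁴: -72, -72, -72
The fourth differences are constant, so the polynomial has degree 4.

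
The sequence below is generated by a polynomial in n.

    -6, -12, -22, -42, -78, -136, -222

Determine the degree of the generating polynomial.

Δ: -6, -10, -20, -36, -58, -86
Δ²: -4, -10, -16, -22, -28
Δ³: -6, -6, -6, -6
The third differences are constant, so the polynomial has degree 3.

3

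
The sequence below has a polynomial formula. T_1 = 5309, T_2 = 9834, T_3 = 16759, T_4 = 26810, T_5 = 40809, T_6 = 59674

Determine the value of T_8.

116154

Δ: 4525, 6925, 10051, 13999, 18865
Δ²: 2400, 3126, 3948, 4866
Δ³: 726, 822, 918
Δ⁴: 96, 96
Constant fourth difference = 96, so extend:
918 + 96 = 1014;  4866 + 1014 = 5880;  18865 + 5880 = 24745;  59674 + 24745 = 84419
1014 + 96 = 1110;  5880 + 1110 = 6990;  24745 + 6990 = 31735;  84419 + 31735 = 116154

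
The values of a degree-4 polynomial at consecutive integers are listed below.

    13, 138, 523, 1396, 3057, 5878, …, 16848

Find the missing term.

Using the first 6 terms:
D1: 125, 385, 873, 1661, 2821
D2: 260, 488, 788, 1160
D3: 228, 300, 372
D4: 72, 72
Constant fourth difference = 72.
Extend forward: 372 + 72 = 444;  1160 + 444 = 1604;  2821 + 1604 = 4425;  5878 + 4425 = 10303

10303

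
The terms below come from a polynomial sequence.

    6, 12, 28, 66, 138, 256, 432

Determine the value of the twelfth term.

2602

6, 16, 38, 72, 118, 176
10, 22, 34, 46, 58
12, 12, 12, 12
Third differences constant at 12.
58 + 12 = 70;  176 + 70 = 246;  432 + 246 = 678
70 + 12 = 82;  246 + 82 = 328;  678 + 328 = 1006
82 + 12 = 94;  328 + 94 = 422;  1006 + 422 = 1428
94 + 12 = 106;  422 + 106 = 528;  1428 + 528 = 1956
106 + 12 = 118;  528 + 118 = 646;  1956 + 646 = 2602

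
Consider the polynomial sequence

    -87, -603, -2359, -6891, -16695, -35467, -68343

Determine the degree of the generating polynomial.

5

D1: -516, -1756, -4532, -9804, -18772, -32876
D2: -1240, -2776, -5272, -8968, -14104
D3: -1536, -2496, -3696, -5136
D4: -960, -1200, -1440
D5: -240, -240
The fifth differences are constant, so the polynomial has degree 5.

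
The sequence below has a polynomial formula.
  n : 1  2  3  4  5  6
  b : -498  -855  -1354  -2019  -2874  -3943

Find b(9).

-8674

Δ: -357  -499  -665  -855  -1069
Δ²: -142  -166  -190  -214
Δ³: -24  -24  -24
The third differences are constant (-24).
-214 − 24 = -238;  -1069 − 238 = -1307;  -3943 − 1307 = -5250
-238 − 24 = -262;  -1307 − 262 = -1569;  -5250 − 1569 = -6819
-262 − 24 = -286;  -1569 − 286 = -1855;  -6819 − 1855 = -8674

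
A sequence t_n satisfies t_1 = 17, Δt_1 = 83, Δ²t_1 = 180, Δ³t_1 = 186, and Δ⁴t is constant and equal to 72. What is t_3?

Build the table forward from the leading diagonal:
Δ⁴: 72, 72, 72
Δ³: 186, 258, 330
Δ²: 180, 366, 624
Δ: 83, 263, 629
t: 17, 100, 363

363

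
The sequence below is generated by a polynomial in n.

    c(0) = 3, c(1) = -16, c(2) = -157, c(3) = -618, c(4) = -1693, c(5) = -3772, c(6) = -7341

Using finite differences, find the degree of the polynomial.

4

Δ: -19, -141, -461, -1075, -2079, -3569
Δ²: -122, -320, -614, -1004, -1490
Δ³: -198, -294, -390, -486
Δ⁴: -96, -96, -96
The fourth differences are constant, so the polynomial has degree 4.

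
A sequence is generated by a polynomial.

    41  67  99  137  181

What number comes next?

D1: 26, 32, 38, 44
D2: 6, 6, 6
The second differences are constant (6).
44 + 6 = 50;  181 + 50 = 231

231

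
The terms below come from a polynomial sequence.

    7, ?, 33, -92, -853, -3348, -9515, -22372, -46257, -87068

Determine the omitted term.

Using the last 8 terms:
Δ: -125, -761, -2495, -6167, -12857, -23885, -40811
Δ²: -636, -1734, -3672, -6690, -11028, -16926
Δ³: -1098, -1938, -3018, -4338, -5898
Δ⁴: -840, -1080, -1320, -1560
Δ⁵: -240, -240, -240
Constant fifth difference = -240.
Extend backward: -840 + 240 = -600;  -1098 + 600 = -498;  -636 + 498 = -138;  -125 + 138 = 13;  33 − 13 = 20

20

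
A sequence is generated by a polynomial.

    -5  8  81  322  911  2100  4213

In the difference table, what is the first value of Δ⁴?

72

D1: 13, 73, 241, 589, 1189, 2113
D2: 60, 168, 348, 600, 924
D3: 108, 180, 252, 324
D4: 72, 72, 72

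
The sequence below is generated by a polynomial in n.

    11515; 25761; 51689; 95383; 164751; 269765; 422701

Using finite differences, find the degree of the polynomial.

5

First differences: 14246, 25928, 43694, 69368, 105014, 152936
Second differences: 11682, 17766, 25674, 35646, 47922
Third differences: 6084, 7908, 9972, 12276
Fourth differences: 1824, 2064, 2304
Fifth differences: 240, 240
The fifth differences are constant, so the polynomial has degree 5.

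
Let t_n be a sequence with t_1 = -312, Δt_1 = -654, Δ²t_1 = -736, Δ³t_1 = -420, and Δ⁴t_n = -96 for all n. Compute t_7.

Build the table forward from the leading diagonal:
Fourth differences: -96  -96  -96  -96  -96  -96  -96
Third differences: -420  -516  -612  -708  -804  -900  -996
Second differences: -736  -1156  -1672  -2284  -2992  -3796  -4696
First differences: -654  -1390  -2546  -4218  -6502  -9494  -13290
t: -312  -966  -2356  -4902  -9120  -15622  -25116

-25116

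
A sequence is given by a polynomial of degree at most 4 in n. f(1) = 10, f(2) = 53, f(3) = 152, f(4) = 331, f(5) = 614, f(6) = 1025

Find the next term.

1588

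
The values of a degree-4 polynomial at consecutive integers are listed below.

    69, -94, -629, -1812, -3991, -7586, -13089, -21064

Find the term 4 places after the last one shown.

-163, -535, -1183, -2179, -3595, -5503, -7975
-372, -648, -996, -1416, -1908, -2472
-276, -348, -420, -492, -564
-72, -72, -72, -72
Fourth differences constant at -72.
-564 − 72 = -636;  -2472 − 636 = -3108;  -7975 − 3108 = -11083;  -21064 − 11083 = -32147
-636 − 72 = -708;  -3108 − 708 = -3816;  -11083 − 3816 = -14899;  -32147 − 14899 = -47046
-708 − 72 = -780;  -3816 − 780 = -4596;  -14899 − 4596 = -19495;  -47046 − 19495 = -66541
-780 − 72 = -852;  -4596 − 852 = -5448;  -19495 − 5448 = -24943;  -66541 − 24943 = -91484

-91484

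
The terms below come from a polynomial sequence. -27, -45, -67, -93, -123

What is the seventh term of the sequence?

-195

-18  -22  -26  -30
-4  -4  -4
The second differences are constant (-4).
-30 − 4 = -34;  -123 − 34 = -157
-34 − 4 = -38;  -157 − 38 = -195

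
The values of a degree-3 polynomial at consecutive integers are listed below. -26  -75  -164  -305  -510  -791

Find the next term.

Δ: -49 , -89 , -141 , -205 , -281
Δ²: -40 , -52 , -64 , -76
Δ³: -12 , -12 , -12
Third differences constant at -12.
-76 − 12 = -88;  -281 − 88 = -369;  -791 − 369 = -1160

-1160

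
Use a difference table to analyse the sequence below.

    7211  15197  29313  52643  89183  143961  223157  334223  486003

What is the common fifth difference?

Δ: 7986, 14116, 23330, 36540, 54778, 79196, 111066, 151780
Δ²: 6130, 9214, 13210, 18238, 24418, 31870, 40714
Δ³: 3084, 3996, 5028, 6180, 7452, 8844
Δ⁴: 912, 1032, 1152, 1272, 1392
Δ⁵: 120, 120, 120, 120

120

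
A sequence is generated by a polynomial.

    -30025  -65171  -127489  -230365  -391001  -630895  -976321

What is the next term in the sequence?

D1: -35146  -62318  -102876  -160636  -239894  -345426
D2: -27172  -40558  -57760  -79258  -105532
D3: -13386  -17202  -21498  -26274
D4: -3816  -4296  -4776
D5: -480  -480
The fifth differences are constant (-480).
-4776 − 480 = -5256;  -26274 − 5256 = -31530;  -105532 − 31530 = -137062;  -345426 − 137062 = -482488;  -976321 − 482488 = -1458809

-1458809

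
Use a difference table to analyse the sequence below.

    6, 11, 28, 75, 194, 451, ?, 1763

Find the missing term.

Using the first 6 terms:
First differences: 5, 17, 47, 119, 257
Second differences: 12, 30, 72, 138
Third differences: 18, 42, 66
Fourth differences: 24, 24
Constant fourth difference = 24.
Extend forward: 66 + 24 = 90;  138 + 90 = 228;  257 + 228 = 485;  451 + 485 = 936

936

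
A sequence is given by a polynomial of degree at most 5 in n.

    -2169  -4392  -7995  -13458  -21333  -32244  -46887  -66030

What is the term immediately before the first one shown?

-918

First differences: -2223  -3603  -5463  -7875  -10911  -14643  -19143
Second differences: -1380  -1860  -2412  -3036  -3732  -4500
Third differences: -480  -552  -624  -696  -768
Fourth differences: -72  -72  -72  -72
The fourth differences are constant at -72.
Work back: -480 + 72 = -408;  -1380 + 408 = -972;  -2223 + 972 = -1251;  -2169 + 1251 = -918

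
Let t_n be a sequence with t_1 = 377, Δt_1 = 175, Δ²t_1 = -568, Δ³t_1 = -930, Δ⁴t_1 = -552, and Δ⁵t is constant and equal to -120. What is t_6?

Build the table forward from the leading diagonal:
Δ⁵: -120  -120  -120  -120  -120  -120
Δ⁴: -552  -672  -792  -912  -1032  -1152
Δ³: -930  -1482  -2154  -2946  -3858  -4890
Δ²: -568  -1498  -2980  -5134  -8080  -11938
Δ: 175  -393  -1891  -4871  -10005  -18085
t: 377  552  159  -1732  -6603  -16608

-16608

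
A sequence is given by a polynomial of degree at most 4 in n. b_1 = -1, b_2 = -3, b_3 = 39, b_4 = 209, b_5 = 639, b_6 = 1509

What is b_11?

First differences: -2 , 42 , 170 , 430 , 870
Second differences: 44 , 128 , 260 , 440
Third differences: 84 , 132 , 180
Fourth differences: 48 , 48
Constant fourth difference = 48, so extend:
180 + 48 = 228;  440 + 228 = 668;  870 + 668 = 1538;  1509 + 1538 = 3047
228 + 48 = 276;  668 + 276 = 944;  1538 + 944 = 2482;  3047 + 2482 = 5529
276 + 48 = 324;  944 + 324 = 1268;  2482 + 1268 = 3750;  5529 + 3750 = 9279
324 + 48 = 372;  1268 + 372 = 1640;  3750 + 1640 = 5390;  9279 + 5390 = 14669
372 + 48 = 420;  1640 + 420 = 2060;  5390 + 2060 = 7450;  14669 + 7450 = 22119

22119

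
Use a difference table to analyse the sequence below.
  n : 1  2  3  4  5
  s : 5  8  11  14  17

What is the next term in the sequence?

20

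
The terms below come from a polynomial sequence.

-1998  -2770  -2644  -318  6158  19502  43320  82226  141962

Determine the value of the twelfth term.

523010

-772, 126, 2326, 6476, 13344, 23818, 38906, 59736
898, 2200, 4150, 6868, 10474, 15088, 20830
1302, 1950, 2718, 3606, 4614, 5742
648, 768, 888, 1008, 1128
120, 120, 120, 120
The fifth differences are constant (120).
1128 + 120 = 1248;  5742 + 1248 = 6990;  20830 + 6990 = 27820;  59736 + 27820 = 87556;  141962 + 87556 = 229518
1248 + 120 = 1368;  6990 + 1368 = 8358;  27820 + 8358 = 36178;  87556 + 36178 = 123734;  229518 + 123734 = 353252
1368 + 120 = 1488;  8358 + 1488 = 9846;  36178 + 9846 = 46024;  123734 + 46024 = 169758;  353252 + 169758 = 523010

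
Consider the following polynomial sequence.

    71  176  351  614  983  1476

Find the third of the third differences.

18

First differences: 105, 175, 263, 369, 493
Second differences: 70, 88, 106, 124
Third differences: 18, 18, 18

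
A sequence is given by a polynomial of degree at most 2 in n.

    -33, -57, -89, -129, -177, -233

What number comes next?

-297

D1: -24 , -32 , -40 , -48 , -56
D2: -8 , -8 , -8 , -8
Constant second difference = -8, so extend:
-56 − 8 = -64;  -233 − 64 = -297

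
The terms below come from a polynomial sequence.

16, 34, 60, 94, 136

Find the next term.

186

Δ: 18, 26, 34, 42
Δ²: 8, 8, 8
Second differences constant at 8.
42 + 8 = 50;  136 + 50 = 186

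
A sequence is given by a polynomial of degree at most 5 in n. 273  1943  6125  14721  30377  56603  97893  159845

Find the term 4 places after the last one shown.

Δ: 1670, 4182, 8596, 15656, 26226, 41290, 61952
Δ²: 2512, 4414, 7060, 10570, 15064, 20662
Δ³: 1902, 2646, 3510, 4494, 5598
Δ⁴: 744, 864, 984, 1104
Δ⁵: 120, 120, 120
Fifth differences constant at 120.
1104 + 120 = 1224;  5598 + 1224 = 6822;  20662 + 6822 = 27484;  61952 + 27484 = 89436;  159845 + 89436 = 249281
1224 + 120 = 1344;  6822 + 1344 = 8166;  27484 + 8166 = 35650;  89436 + 35650 = 125086;  249281 + 125086 = 374367
1344 + 120 = 1464;  8166 + 1464 = 9630;  35650 + 9630 = 45280;  125086 + 45280 = 170366;  374367 + 170366 = 544733
1464 + 120 = 1584;  9630 + 1584 = 11214;  45280 + 11214 = 56494;  170366 + 56494 = 226860;  544733 + 226860 = 771593

771593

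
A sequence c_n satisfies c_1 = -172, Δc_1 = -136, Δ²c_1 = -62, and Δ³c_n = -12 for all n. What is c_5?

Build the table forward from the leading diagonal:
Δ³: -12, -12, -12, -12, -12
Δ²: -62, -74, -86, -98, -110
Δ: -136, -198, -272, -358, -456
c: -172, -308, -506, -778, -1136

-1136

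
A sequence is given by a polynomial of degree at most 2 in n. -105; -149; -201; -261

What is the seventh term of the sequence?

Δ: -44, -52, -60
Δ²: -8, -8
The second differences are constant (-8).
-60 − 8 = -68;  -261 − 68 = -329
-68 − 8 = -76;  -329 − 76 = -405
-76 − 8 = -84;  -405 − 84 = -489

-489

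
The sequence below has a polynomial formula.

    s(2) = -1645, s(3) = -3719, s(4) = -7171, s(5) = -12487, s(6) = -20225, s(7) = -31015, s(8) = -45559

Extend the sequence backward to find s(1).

First differences: -2074  -3452  -5316  -7738  -10790  -14544
Second differences: -1378  -1864  -2422  -3052  -3754
Third differences: -486  -558  -630  -702
Fourth differences: -72  -72  -72
The fourth differences are constant at -72.
Work back: -486 + 72 = -414;  -1378 + 414 = -964;  -2074 + 964 = -1110;  -1645 + 1110 = -535

-535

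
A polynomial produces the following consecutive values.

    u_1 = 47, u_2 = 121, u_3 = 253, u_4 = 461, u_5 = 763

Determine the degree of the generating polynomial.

3

74, 132, 208, 302
58, 76, 94
18, 18
The third differences are constant, so the polynomial has degree 3.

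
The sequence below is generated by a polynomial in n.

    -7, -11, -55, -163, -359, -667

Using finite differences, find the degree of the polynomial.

3

Δ: -4, -44, -108, -196, -308
Δ²: -40, -64, -88, -112
Δ³: -24, -24, -24
The third differences are constant, so the polynomial has degree 3.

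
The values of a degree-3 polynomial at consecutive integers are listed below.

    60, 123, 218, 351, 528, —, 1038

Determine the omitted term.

Using the first 5 terms:
Δ: 63  95  133  177
Δ²: 32  38  44
Δ³: 6  6
Constant third difference = 6.
Extend forward: 44 + 6 = 50;  177 + 50 = 227;  528 + 227 = 755

755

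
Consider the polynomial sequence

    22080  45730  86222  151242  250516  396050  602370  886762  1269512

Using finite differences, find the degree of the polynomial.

23650, 40492, 65020, 99274, 145534, 206320, 284392, 382750
16842, 24528, 34254, 46260, 60786, 78072, 98358
7686, 9726, 12006, 14526, 17286, 20286
2040, 2280, 2520, 2760, 3000
240, 240, 240, 240
The fifth differences are constant, so the polynomial has degree 5.

5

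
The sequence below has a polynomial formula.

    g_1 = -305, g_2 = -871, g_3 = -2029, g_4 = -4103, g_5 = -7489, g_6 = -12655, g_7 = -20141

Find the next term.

-30559

D1: -566  -1158  -2074  -3386  -5166  -7486
D2: -592  -916  -1312  -1780  -2320
D3: -324  -396  -468  -540
D4: -72  -72  -72
Constant fourth difference = -72, so extend:
-540 − 72 = -612;  -2320 − 612 = -2932;  -7486 − 2932 = -10418;  -20141 − 10418 = -30559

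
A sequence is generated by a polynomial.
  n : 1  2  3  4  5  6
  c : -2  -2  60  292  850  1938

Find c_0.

Δ: 0, 62, 232, 558, 1088
Δ²: 62, 170, 326, 530
Δ³: 108, 156, 204
Δ⁴: 48, 48
The fourth differences are constant at 48.
Work back: 108 − 48 = 60;  62 − 60 = 2;  0 − 2 = -2;  -2 + 2 = 0

0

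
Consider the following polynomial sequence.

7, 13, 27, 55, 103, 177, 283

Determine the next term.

427

Δ: 6, 14, 28, 48, 74, 106
Δ²: 8, 14, 20, 26, 32
Δ³: 6, 6, 6, 6
Constant third difference = 6, so extend:
32 + 6 = 38;  106 + 38 = 144;  283 + 144 = 427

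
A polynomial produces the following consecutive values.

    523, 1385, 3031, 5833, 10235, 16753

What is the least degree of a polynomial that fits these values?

862, 1646, 2802, 4402, 6518
784, 1156, 1600, 2116
372, 444, 516
72, 72
The fourth differences are constant, so the polynomial has degree 4.

4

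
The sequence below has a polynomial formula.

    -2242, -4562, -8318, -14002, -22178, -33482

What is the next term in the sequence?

-48622

Δ: -2320, -3756, -5684, -8176, -11304
Δ²: -1436, -1928, -2492, -3128
Δ³: -492, -564, -636
Δ⁴: -72, -72
Fourth differences constant at -72.
-636 − 72 = -708;  -3128 − 708 = -3836;  -11304 − 3836 = -15140;  -33482 − 15140 = -48622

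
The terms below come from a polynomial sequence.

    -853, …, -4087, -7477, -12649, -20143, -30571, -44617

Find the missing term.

Using the last 6 terms:
First differences: -3390  -5172  -7494  -10428  -14046
Second differences: -1782  -2322  -2934  -3618
Third differences: -540  -612  -684
Fourth differences: -72  -72
Constant fourth difference = -72.
Extend backward: -540 + 72 = -468;  -1782 + 468 = -1314;  -3390 + 1314 = -2076;  -4087 + 2076 = -2011

-2011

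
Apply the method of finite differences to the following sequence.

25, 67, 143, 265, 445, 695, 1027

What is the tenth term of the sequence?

42, 76, 122, 180, 250, 332
34, 46, 58, 70, 82
12, 12, 12, 12
Constant third difference = 12, so extend:
82 + 12 = 94;  332 + 94 = 426;  1027 + 426 = 1453
94 + 12 = 106;  426 + 106 = 532;  1453 + 532 = 1985
106 + 12 = 118;  532 + 118 = 650;  1985 + 650 = 2635

2635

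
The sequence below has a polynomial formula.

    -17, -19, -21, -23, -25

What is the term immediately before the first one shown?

D1: -2  -2  -2  -2
The first differences are constant at -2.
Work back: -17 + 2 = -15

-15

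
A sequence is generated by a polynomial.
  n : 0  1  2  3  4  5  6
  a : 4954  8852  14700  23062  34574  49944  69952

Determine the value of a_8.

127362

3898, 5848, 8362, 11512, 15370, 20008
1950, 2514, 3150, 3858, 4638
564, 636, 708, 780
72, 72, 72
Constant fourth difference = 72, so extend:
780 + 72 = 852;  4638 + 852 = 5490;  20008 + 5490 = 25498;  69952 + 25498 = 95450
852 + 72 = 924;  5490 + 924 = 6414;  25498 + 6414 = 31912;  95450 + 31912 = 127362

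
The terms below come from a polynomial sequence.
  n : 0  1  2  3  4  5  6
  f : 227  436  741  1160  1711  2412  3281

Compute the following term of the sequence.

4336

Δ: 209, 305, 419, 551, 701, 869
Δ²: 96, 114, 132, 150, 168
Δ³: 18, 18, 18, 18
The third differences are constant (18).
168 + 18 = 186;  869 + 186 = 1055;  3281 + 1055 = 4336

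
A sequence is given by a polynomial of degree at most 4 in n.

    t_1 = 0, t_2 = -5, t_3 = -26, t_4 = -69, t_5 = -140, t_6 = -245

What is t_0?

Δ: -5, -21, -43, -71, -105
Δ²: -16, -22, -28, -34
Δ³: -6, -6, -6
The third differences are constant at -6.
Work back: -16 + 6 = -10;  -5 + 10 = 5;  0 − 5 = -5

-5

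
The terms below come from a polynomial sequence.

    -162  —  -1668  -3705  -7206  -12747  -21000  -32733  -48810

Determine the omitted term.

Using the last 7 terms:
Δ: -2037  -3501  -5541  -8253  -11733  -16077
Δ²: -1464  -2040  -2712  -3480  -4344
Δ³: -576  -672  -768  -864
Δ⁴: -96  -96  -96
Constant fourth difference = -96.
Extend backward: -576 + 96 = -480;  -1464 + 480 = -984;  -2037 + 984 = -1053;  -1668 + 1053 = -615

-615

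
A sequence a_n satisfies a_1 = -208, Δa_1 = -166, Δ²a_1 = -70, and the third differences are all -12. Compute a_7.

Build the table forward from the leading diagonal:
Third differences: -12, -12, -12, -12, -12, -12, -12
Second differences: -70, -82, -94, -106, -118, -130, -142
First differences: -166, -236, -318, -412, -518, -636, -766
a: -208, -374, -610, -928, -1340, -1858, -2494

-2494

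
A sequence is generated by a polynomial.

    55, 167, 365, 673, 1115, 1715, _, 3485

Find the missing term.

2497

Using the first 6 terms:
First differences: 112, 198, 308, 442, 600
Second differences: 86, 110, 134, 158
Third differences: 24, 24, 24
Constant third difference = 24.
Extend forward: 158 + 24 = 182;  600 + 182 = 782;  1715 + 782 = 2497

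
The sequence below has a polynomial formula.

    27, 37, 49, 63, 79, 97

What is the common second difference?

First differences: 10, 12, 14, 16, 18
Second differences: 2, 2, 2, 2

2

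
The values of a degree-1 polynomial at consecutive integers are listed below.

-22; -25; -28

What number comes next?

Δ: -3, -3
Constant first difference = -3, so extend:
-28 − 3 = -31

-31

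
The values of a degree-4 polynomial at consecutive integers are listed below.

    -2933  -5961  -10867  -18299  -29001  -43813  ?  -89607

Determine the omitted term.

-63671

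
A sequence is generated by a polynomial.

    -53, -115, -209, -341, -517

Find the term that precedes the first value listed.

Δ: -62  -94  -132  -176
Δ²: -32  -38  -44
Δ³: -6  -6
The third differences are constant at -6.
Work back: -32 + 6 = -26;  -62 + 26 = -36;  -53 + 36 = -17

-17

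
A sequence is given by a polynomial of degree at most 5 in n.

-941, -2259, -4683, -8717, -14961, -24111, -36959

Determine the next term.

Δ: -1318  -2424  -4034  -6244  -9150  -12848
Δ²: -1106  -1610  -2210  -2906  -3698
Δ³: -504  -600  -696  -792
Δ⁴: -96  -96  -96
The fourth differences are constant (-96).
-792 − 96 = -888;  -3698 − 888 = -4586;  -12848 − 4586 = -17434;  -36959 − 17434 = -54393

-54393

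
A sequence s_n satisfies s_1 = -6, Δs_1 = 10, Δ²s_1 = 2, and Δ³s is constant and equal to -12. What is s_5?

Build the table forward from the leading diagonal:
Third differences: -12  -12  -12  -12  -12
Second differences: 2  -10  -22  -34  -46
First differences: 10  12  2  -20  -54
s: -6  4  16  18  -2

-2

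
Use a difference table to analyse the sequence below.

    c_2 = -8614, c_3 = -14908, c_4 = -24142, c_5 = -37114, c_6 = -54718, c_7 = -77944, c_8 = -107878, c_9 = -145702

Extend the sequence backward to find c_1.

-4558

-6294, -9234, -12972, -17604, -23226, -29934, -37824
-2940, -3738, -4632, -5622, -6708, -7890
-798, -894, -990, -1086, -1182
-96, -96, -96, -96
The fourth differences are constant at -96.
Work back: -798 + 96 = -702;  -2940 + 702 = -2238;  -6294 + 2238 = -4056;  -8614 + 4056 = -4558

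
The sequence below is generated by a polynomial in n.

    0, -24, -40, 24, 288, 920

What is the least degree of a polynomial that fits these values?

4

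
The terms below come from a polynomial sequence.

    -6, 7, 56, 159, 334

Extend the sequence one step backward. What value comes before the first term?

First differences: 13, 49, 103, 175
Second differences: 36, 54, 72
Third differences: 18, 18
The third differences are constant at 18.
Work back: 36 − 18 = 18;  13 − 18 = -5;  -6 + 5 = -1

-1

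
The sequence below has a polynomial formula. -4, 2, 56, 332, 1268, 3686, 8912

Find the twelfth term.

First differences: 6 , 54 , 276 , 936 , 2418 , 5226
Second differences: 48 , 222 , 660 , 1482 , 2808
Third differences: 174 , 438 , 822 , 1326
Fourth differences: 264 , 384 , 504
Fifth differences: 120 , 120
Constant fifth difference = 120, so extend:
504 + 120 = 624;  1326 + 624 = 1950;  2808 + 1950 = 4758;  5226 + 4758 = 9984;  8912 + 9984 = 18896
624 + 120 = 744;  1950 + 744 = 2694;  4758 + 2694 = 7452;  9984 + 7452 = 17436;  18896 + 17436 = 36332
744 + 120 = 864;  2694 + 864 = 3558;  7452 + 3558 = 11010;  17436 + 11010 = 28446;  36332 + 28446 = 64778
864 + 120 = 984;  3558 + 984 = 4542;  11010 + 4542 = 15552;  28446 + 15552 = 43998;  64778 + 43998 = 108776
984 + 120 = 1104;  4542 + 1104 = 5646;  15552 + 5646 = 21198;  43998 + 21198 = 65196;  108776 + 65196 = 173972

173972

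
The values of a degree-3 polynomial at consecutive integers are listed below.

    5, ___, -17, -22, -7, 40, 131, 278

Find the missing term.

-4

Using the last 6 terms:
First differences: -5, 15, 47, 91, 147
Second differences: 20, 32, 44, 56
Third differences: 12, 12, 12
Constant third difference = 12.
Extend backward: 20 − 12 = 8;  -5 − 8 = -13;  -17 + 13 = -4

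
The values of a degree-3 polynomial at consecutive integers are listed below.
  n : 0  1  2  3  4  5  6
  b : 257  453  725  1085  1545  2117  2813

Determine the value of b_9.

5765

D1: 196  272  360  460  572  696
D2: 76  88  100  112  124
D3: 12  12  12  12
Third differences constant at 12.
124 + 12 = 136;  696 + 136 = 832;  2813 + 832 = 3645
136 + 12 = 148;  832 + 148 = 980;  3645 + 980 = 4625
148 + 12 = 160;  980 + 160 = 1140;  4625 + 1140 = 5765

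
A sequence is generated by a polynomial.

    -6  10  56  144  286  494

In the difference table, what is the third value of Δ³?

12

First differences: 16, 46, 88, 142, 208
Second differences: 30, 42, 54, 66
Third differences: 12, 12, 12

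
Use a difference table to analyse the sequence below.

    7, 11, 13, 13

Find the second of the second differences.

-2

First differences: 4, 2, 0
Second differences: -2, -2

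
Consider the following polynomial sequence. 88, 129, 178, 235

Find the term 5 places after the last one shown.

D1: 41, 49, 57
D2: 8, 8
The second differences are constant (8).
57 + 8 = 65;  235 + 65 = 300
65 + 8 = 73;  300 + 73 = 373
73 + 8 = 81;  373 + 81 = 454
81 + 8 = 89;  454 + 89 = 543
89 + 8 = 97;  543 + 97 = 640

640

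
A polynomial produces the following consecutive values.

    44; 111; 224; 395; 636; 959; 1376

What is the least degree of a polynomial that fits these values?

67, 113, 171, 241, 323, 417
46, 58, 70, 82, 94
12, 12, 12, 12
The third differences are constant, so the polynomial has degree 3.

3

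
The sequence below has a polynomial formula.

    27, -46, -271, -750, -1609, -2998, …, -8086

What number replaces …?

Using the first 6 terms:
D1: -73  -225  -479  -859  -1389
D2: -152  -254  -380  -530
D3: -102  -126  -150
D4: -24  -24
Constant fourth difference = -24.
Extend forward: -150 − 24 = -174;  -530 − 174 = -704;  -1389 − 704 = -2093;  -2998 − 2093 = -5091

-5091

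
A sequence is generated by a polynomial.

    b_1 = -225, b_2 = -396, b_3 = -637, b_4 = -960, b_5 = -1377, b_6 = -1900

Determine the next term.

First differences: -171, -241, -323, -417, -523
Second differences: -70, -82, -94, -106
Third differences: -12, -12, -12
Constant third difference = -12, so extend:
-106 − 12 = -118;  -523 − 118 = -641;  -1900 − 641 = -2541

-2541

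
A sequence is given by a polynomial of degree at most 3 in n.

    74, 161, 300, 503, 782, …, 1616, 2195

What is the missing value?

Using the first 5 terms:
87, 139, 203, 279
52, 64, 76
12, 12
Constant third difference = 12.
Extend forward: 76 + 12 = 88;  279 + 88 = 367;  782 + 367 = 1149

1149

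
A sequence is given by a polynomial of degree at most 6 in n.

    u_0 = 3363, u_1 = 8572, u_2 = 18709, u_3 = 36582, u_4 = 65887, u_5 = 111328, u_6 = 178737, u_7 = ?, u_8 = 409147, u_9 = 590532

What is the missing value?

275194

Using the first 7 terms:
First differences: 5209  10137  17873  29305  45441  67409
Second differences: 4928  7736  11432  16136  21968
Third differences: 2808  3696  4704  5832
Fourth differences: 888  1008  1128
Fifth differences: 120  120
Constant fifth difference = 120.
Extend forward: 1128 + 120 = 1248;  5832 + 1248 = 7080;  21968 + 7080 = 29048;  67409 + 29048 = 96457;  178737 + 96457 = 275194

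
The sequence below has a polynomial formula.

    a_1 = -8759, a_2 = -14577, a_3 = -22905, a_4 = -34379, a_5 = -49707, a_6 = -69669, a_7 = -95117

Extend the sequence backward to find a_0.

-4887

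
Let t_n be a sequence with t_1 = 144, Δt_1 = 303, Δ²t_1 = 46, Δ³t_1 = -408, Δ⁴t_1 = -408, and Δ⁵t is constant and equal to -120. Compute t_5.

-408

Build the table forward from the leading diagonal:
Δ⁵: -120, -120, -120, -120, -120
Δ⁴: -408, -528, -648, -768, -888
Δ³: -408, -816, -1344, -1992, -2760
Δ²: 46, -362, -1178, -2522, -4514
Δ: 303, 349, -13, -1191, -3713
t: 144, 447, 796, 783, -408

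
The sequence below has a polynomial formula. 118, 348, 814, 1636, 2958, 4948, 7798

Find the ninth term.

16966

Δ: 230, 466, 822, 1322, 1990, 2850
Δ²: 236, 356, 500, 668, 860
Δ³: 120, 144, 168, 192
Δ⁴: 24, 24, 24
Fourth differences constant at 24.
192 + 24 = 216;  860 + 216 = 1076;  2850 + 1076 = 3926;  7798 + 3926 = 11724
216 + 24 = 240;  1076 + 240 = 1316;  3926 + 1316 = 5242;  11724 + 5242 = 16966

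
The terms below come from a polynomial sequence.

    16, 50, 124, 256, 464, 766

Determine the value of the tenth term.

3274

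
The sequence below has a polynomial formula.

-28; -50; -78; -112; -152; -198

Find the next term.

Δ: -22, -28, -34, -40, -46
Δ²: -6, -6, -6, -6
Second differences constant at -6.
-46 − 6 = -52;  -198 − 52 = -250

-250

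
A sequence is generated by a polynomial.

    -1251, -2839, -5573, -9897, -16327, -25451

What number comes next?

Δ: -1588  -2734  -4324  -6430  -9124
Δ²: -1146  -1590  -2106  -2694
Δ³: -444  -516  -588
Δ⁴: -72  -72
Constant fourth difference = -72, so extend:
-588 − 72 = -660;  -2694 − 660 = -3354;  -9124 − 3354 = -12478;  -25451 − 12478 = -37929

-37929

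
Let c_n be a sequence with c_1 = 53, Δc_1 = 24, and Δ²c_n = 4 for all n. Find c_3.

Build the table forward from the leading diagonal:
Δ²: 4  4  4
Δ: 24  28  32
c: 53  77  105

105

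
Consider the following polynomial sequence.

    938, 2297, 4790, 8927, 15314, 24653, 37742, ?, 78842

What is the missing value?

Using the first 7 terms:
Δ: 1359, 2493, 4137, 6387, 9339, 13089
Δ²: 1134, 1644, 2250, 2952, 3750
Δ³: 510, 606, 702, 798
Δ⁴: 96, 96, 96
Constant fourth difference = 96.
Extend forward: 798 + 96 = 894;  3750 + 894 = 4644;  13089 + 4644 = 17733;  37742 + 17733 = 55475

55475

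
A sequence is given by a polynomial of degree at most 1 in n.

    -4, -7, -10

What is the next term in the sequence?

-13

Δ: -3  -3
Constant first difference = -3, so extend:
-10 − 3 = -13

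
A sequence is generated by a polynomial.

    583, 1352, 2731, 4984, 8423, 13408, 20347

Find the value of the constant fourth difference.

Δ: 769, 1379, 2253, 3439, 4985, 6939
Δ²: 610, 874, 1186, 1546, 1954
Δ³: 264, 312, 360, 408
Δ⁴: 48, 48, 48

48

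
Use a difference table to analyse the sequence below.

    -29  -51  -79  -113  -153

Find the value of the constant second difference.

-6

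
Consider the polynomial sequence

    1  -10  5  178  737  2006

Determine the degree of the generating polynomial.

First differences: -11, 15, 173, 559, 1269
Second differences: 26, 158, 386, 710
Third differences: 132, 228, 324
Fourth differences: 96, 96
The fourth differences are constant, so the polynomial has degree 4.

4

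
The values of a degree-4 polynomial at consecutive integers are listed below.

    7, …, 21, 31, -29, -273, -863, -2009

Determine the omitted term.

Using the last 6 terms:
Δ: 10  -60  -244  -590  -1146
Δ²: -70  -184  -346  -556
Δ³: -114  -162  -210
Δ⁴: -48  -48
Constant fourth difference = -48.
Extend backward: -114 + 48 = -66;  -70 + 66 = -4;  10 + 4 = 14;  21 − 14 = 7

7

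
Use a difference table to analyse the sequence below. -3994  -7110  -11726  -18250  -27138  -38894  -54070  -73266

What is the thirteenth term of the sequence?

-3116, -4616, -6524, -8888, -11756, -15176, -19196
-1500, -1908, -2364, -2868, -3420, -4020
-408, -456, -504, -552, -600
-48, -48, -48, -48
Fourth differences constant at -48.
-600 − 48 = -648;  -4020 − 648 = -4668;  -19196 − 4668 = -23864;  -73266 − 23864 = -97130
-648 − 48 = -696;  -4668 − 696 = -5364;  -23864 − 5364 = -29228;  -97130 − 29228 = -126358
-696 − 48 = -744;  -5364 − 744 = -6108;  -29228 − 6108 = -35336;  -126358 − 35336 = -161694
-744 − 48 = -792;  -6108 − 792 = -6900;  -35336 − 6900 = -42236;  -161694 − 42236 = -203930
-792 − 48 = -840;  -6900 − 840 = -7740;  -42236 − 7740 = -49976;  -203930 − 49976 = -253906

-253906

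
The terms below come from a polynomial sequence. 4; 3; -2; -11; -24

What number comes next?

-41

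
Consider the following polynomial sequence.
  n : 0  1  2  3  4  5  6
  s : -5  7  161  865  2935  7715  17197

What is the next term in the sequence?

34141

12 , 154 , 704 , 2070 , 4780 , 9482
142 , 550 , 1366 , 2710 , 4702
408 , 816 , 1344 , 1992
408 , 528 , 648
120 , 120
Fifth differences constant at 120.
648 + 120 = 768;  1992 + 768 = 2760;  4702 + 2760 = 7462;  9482 + 7462 = 16944;  17197 + 16944 = 34141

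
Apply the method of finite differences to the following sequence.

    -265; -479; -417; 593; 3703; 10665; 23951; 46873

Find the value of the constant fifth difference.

Δ: -214, 62, 1010, 3110, 6962, 13286, 22922
Δ²: 276, 948, 2100, 3852, 6324, 9636
Δ³: 672, 1152, 1752, 2472, 3312
Δ⁴: 480, 600, 720, 840
Δ⁵: 120, 120, 120

120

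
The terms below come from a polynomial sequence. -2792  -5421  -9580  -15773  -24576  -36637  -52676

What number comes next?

-73485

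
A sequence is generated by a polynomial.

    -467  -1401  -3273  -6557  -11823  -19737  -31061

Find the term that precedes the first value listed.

-93

-934, -1872, -3284, -5266, -7914, -11324
-938, -1412, -1982, -2648, -3410
-474, -570, -666, -762
-96, -96, -96
The fourth differences are constant at -96.
Work back: -474 + 96 = -378;  -938 + 378 = -560;  -934 + 560 = -374;  -467 + 374 = -93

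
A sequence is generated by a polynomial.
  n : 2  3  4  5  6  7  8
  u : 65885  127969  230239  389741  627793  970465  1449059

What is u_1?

30733

Δ: 62084, 102270, 159502, 238052, 342672, 478594
Δ²: 40186, 57232, 78550, 104620, 135922
Δ³: 17046, 21318, 26070, 31302
Δ⁴: 4272, 4752, 5232
Δ⁵: 480, 480
The fifth differences are constant at 480.
Work back: 4272 − 480 = 3792;  17046 − 3792 = 13254;  40186 − 13254 = 26932;  62084 − 26932 = 35152;  65885 − 35152 = 30733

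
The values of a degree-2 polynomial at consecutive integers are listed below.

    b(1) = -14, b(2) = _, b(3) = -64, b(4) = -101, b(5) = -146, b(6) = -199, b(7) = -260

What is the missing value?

-35

Using the last 5 terms:
Δ: -37  -45  -53  -61
Δ²: -8  -8  -8
Constant second difference = -8.
Extend backward: -37 + 8 = -29;  -64 + 29 = -35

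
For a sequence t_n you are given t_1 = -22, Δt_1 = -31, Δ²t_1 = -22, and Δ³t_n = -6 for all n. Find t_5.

-302

Build the table forward from the leading diagonal:
Δ³: -6, -6, -6, -6, -6
Δ²: -22, -28, -34, -40, -46
Δ: -31, -53, -81, -115, -155
t: -22, -53, -106, -187, -302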